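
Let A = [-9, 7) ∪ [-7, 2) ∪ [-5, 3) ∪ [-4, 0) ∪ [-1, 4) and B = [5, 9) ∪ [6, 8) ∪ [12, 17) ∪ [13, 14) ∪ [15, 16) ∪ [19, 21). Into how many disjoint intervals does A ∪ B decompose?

Merge the first list: [-9, 7).
Merge the second list: [5, 9), [12, 17), [19, 21).
A ∪ B = [-9, 9), [12, 17), [19, 21).
That is 3 disjoint pieces.

3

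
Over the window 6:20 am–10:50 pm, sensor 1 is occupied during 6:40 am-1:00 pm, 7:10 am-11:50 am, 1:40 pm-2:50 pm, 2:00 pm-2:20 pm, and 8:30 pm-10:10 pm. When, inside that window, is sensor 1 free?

6:20 am–6:40 am, 1:00 pm–1:40 pm, 2:50 pm–8:30 pm, 10:10 pm–10:50 pm

The merged coverage is 6:40 am–1:00 pm, 1:40 pm–2:50 pm, 8:30 pm–10:10 pm.
Uncovered inside 6:20 am–10:50 pm: 6:20 am–6:40 am, 1:00 pm–1:40 pm, 2:50 pm–8:30 pm, 10:10 pm–10:50 pm.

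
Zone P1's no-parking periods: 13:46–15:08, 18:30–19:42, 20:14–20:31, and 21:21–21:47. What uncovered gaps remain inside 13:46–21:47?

15:08–18:30, 19:42–20:14, 20:31–21:21

Covered (merged): 13:46–15:08, 18:30–19:42, 20:14–20:31, 21:21–21:47.
Gaps within 13:46–21:47: 15:08–18:30, 19:42–20:14, 20:31–21:21.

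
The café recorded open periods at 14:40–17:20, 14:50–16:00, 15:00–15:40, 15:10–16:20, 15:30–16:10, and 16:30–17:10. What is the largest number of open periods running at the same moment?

Walk the sorted start/end points keeping a running depth.
The depth first hits 5 at 15:30.

5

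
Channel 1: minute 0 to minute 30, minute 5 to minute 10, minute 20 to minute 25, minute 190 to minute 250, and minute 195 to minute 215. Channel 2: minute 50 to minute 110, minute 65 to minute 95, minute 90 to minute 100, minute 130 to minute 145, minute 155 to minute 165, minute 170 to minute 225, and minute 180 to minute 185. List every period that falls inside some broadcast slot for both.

minute 190 to minute 225

A, merged: minute 0 to minute 30, minute 190 to minute 250.
B, merged: minute 50 to minute 110, minute 130 to minute 145, minute 155 to minute 165, minute 170 to minute 225.
minute 0 to minute 30 meets no B interval.
minute 190 to minute 250 ∩ B → minute 190 to minute 225.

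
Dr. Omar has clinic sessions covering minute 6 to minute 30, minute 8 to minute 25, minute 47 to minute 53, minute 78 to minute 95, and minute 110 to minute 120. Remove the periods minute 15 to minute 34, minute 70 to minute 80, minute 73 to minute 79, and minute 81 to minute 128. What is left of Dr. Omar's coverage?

Merge the first list: minute 6 to minute 30, minute 47 to minute 53, minute 78 to minute 95, minute 110 to minute 120.
Merge the second list: minute 15 to minute 34, minute 70 to minute 80, minute 81 to minute 128.
minute 6 to minute 30 \ B = minute 6 to minute 15.
minute 47 to minute 53: nothing removed.
minute 78 to minute 95 \ B = minute 80 to minute 81.
minute 110 to minute 120: entirely removed.

minute 6 to minute 15, minute 47 to minute 53, minute 80 to minute 81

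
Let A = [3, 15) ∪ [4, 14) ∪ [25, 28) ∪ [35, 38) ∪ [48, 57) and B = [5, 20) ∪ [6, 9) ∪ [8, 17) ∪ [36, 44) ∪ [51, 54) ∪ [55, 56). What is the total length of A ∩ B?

16

First set merges to [3, 15), [25, 28), [35, 38), [48, 57).
Second set merges to [5, 20), [36, 44), [51, 54), [55, 56).
A ∩ B = [5, 15), [36, 38), [51, 54), [55, 56).
Total: 10 + 2 + 3 + 1 = 16.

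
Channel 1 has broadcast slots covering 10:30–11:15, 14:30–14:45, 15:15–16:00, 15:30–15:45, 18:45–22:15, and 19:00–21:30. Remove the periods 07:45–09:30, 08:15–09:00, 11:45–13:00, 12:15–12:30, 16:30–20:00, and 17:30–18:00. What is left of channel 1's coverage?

10:30–11:15, 14:30–14:45, 15:15–16:00, 20:00–22:15

Merge the first list: 10:30–11:15, 14:30–14:45, 15:15–16:00, 18:45–22:15.
Merge the second list: 07:45–09:30, 11:45–13:00, 16:30–20:00.
10:30–11:15 is untouched.
14:30–14:45 is untouched.
15:15–16:00 is untouched.
18:45–22:15 with B removed leaves 20:00–22:15.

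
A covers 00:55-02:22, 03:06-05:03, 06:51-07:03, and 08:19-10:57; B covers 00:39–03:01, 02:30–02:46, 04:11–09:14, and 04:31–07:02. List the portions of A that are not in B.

Second set merges to 00:39–03:01, 04:11–09:14.
00:55–02:22: fully covered by B → removed.
03:06–05:03 minus B → 03:06–04:11.
06:51–07:03: fully covered by B → removed.
08:19–10:57 minus B → 09:14–10:57.

03:06–04:11, 09:14–10:57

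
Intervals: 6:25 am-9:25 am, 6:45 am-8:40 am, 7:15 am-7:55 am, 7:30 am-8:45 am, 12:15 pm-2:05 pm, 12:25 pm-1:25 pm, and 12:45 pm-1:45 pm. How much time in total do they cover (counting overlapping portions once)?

Merged: 6:25 am–9:25 am, 12:15 pm–2:05 pm.
Lengths: 3 h + 1 h 50 min = 4 h 50 min.

4 h 50 min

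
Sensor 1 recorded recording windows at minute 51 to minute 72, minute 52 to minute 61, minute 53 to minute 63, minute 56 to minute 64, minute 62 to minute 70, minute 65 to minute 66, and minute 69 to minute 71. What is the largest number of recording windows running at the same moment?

4

At minute 56, 4 of the intervals are simultaneously active.
No point has more.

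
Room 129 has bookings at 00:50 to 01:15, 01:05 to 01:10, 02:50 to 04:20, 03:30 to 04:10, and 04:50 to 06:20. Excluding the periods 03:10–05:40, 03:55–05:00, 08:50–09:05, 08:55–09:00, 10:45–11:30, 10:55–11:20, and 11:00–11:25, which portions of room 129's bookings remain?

00:50–01:15, 02:50–03:10, 05:40–06:20

A, merged: 00:50–01:15, 02:50–04:20, 04:50–06:20.
B, merged: 03:10–05:40, 08:50–09:05, 10:45–11:30.
00:50–01:15: no B overlap → unchanged.
02:50–04:20 minus B → 02:50–03:10.
04:50–06:20 minus B → 05:40–06:20.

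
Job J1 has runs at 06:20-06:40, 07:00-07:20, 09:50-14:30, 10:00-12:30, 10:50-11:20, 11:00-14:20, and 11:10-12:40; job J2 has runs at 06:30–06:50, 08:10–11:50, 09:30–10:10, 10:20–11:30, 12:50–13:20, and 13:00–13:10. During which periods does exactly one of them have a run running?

06:20–06:30, 06:40–06:50, 07:00–07:20, 08:10–09:50, 11:50–12:50, 13:20–14:30

Merge the first list: 06:20–06:40, 07:00–07:20, 09:50–14:30.
Merge the second list: 06:30–06:50, 08:10–11:50, 12:50–13:20.
Only in the first: 06:20–06:30, 07:00–07:20, 11:50–12:50, 13:20–14:30.
Only in the second: 06:40–06:50, 08:10–09:50.
Together these are the periods covered by exactly one.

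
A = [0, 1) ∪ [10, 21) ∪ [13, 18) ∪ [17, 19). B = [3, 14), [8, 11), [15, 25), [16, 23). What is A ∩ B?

Merge the first list: [0, 1), [10, 21).
Merge the second list: [3, 14), [15, 25).
[0, 1) falls entirely outside B.
[10, 21) overlaps B on [10, 14), [15, 21).

[10, 14) ∪ [15, 21)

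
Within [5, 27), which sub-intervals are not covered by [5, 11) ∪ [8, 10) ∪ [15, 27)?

Covered (merged): [5, 11), [15, 27).
Gaps within [5, 27): [11, 15).

[11, 15)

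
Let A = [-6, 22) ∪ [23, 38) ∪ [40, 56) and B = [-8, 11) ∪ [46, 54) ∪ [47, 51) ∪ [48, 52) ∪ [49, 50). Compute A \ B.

[11, 22) ∪ [23, 38) ∪ [40, 46) ∪ [54, 56)

Merge the second list: [-8, 11), [46, 54).
[-6, 22) with B removed leaves [11, 22).
[23, 38) is untouched.
[40, 56) with B removed leaves [40, 46), [54, 56).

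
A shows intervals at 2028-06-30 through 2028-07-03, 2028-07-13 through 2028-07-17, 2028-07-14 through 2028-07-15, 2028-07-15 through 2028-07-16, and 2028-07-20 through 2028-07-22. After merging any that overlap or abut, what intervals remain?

2028-06-30 through 2028-07-03, 2028-07-13 through 2028-07-17, 2028-07-20 through 2028-07-22

2028-07-13 through 2028-07-17 is disjoint → start new block.
2028-07-14 through 2028-07-15 overlaps/touches 2028-07-13 through 2028-07-17 → extend to 2028-07-13 through 2028-07-17.
2028-07-15 through 2028-07-16 overlaps/touches 2028-07-13 through 2028-07-17 → extend to 2028-07-13 through 2028-07-17.
2028-07-20 through 2028-07-22 is disjoint → start new block.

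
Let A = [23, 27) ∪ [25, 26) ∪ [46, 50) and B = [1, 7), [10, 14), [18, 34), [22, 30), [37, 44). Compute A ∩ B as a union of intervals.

[23, 27)

First set merges to [23, 27), [46, 50).
Second set merges to [1, 7), [10, 14), [18, 34), [37, 44).
[23, 27) meets the second set on [23, 27).
[46, 50): no overlap with the second set.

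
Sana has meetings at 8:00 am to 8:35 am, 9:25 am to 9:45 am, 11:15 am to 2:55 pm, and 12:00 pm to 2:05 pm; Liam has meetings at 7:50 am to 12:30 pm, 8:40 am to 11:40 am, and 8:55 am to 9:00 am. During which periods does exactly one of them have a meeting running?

Merge the first list: 8:00 am-8:35 am, 9:25 am-9:45 am, 11:15 am-2:55 pm.
Merge the second list: 7:50 am-12:30 pm.
A but not B: 12:30 pm-2:55 pm.
B but not A: 7:50 am-8:00 am, 8:35 am-9:25 am, 9:45 am-11:15 am.
Combining gives A △ B.

7:50 am-8:00 am, 8:35 am-9:25 am, 9:45 am-11:15 am, 12:30 pm-2:55 pm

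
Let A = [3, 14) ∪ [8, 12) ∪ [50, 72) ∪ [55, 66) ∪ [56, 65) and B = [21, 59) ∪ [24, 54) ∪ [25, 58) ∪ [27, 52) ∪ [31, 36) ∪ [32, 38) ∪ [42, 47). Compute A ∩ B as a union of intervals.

A, merged: [3, 14), [50, 72).
B, merged: [21, 59).
[3, 14): no overlap with the second set.
[50, 72) meets the second set on [50, 59).

[50, 59)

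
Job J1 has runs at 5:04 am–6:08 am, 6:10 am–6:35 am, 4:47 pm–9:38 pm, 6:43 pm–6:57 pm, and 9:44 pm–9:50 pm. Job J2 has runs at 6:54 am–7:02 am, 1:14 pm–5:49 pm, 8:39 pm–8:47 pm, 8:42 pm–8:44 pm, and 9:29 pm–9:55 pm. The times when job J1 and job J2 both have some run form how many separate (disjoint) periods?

4

A, merged: 5:04 am–6:08 am, 6:10 am–6:35 am, 4:47 pm–9:38 pm, 9:44 pm–9:50 pm.
B, merged: 6:54 am–7:02 am, 1:14 pm–5:49 pm, 8:39 pm–8:47 pm, 9:29 pm–9:55 pm.
A ∩ B = 4:47 pm–5:49 pm, 8:39 pm–8:47 pm, 9:29 pm–9:38 pm, 9:44 pm–9:50 pm.
That is 4 disjoint pieces.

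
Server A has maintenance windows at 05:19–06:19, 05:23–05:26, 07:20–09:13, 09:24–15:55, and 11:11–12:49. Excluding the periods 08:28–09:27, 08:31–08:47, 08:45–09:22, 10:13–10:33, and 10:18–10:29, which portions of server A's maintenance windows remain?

First set merges to 05:19–06:19, 07:20–09:13, 09:24–15:55.
Second set merges to 08:28–09:27, 10:13–10:33.
05:19–06:19: nothing removed.
07:20–09:13 \ B = 07:20–08:28.
09:24–15:55 \ B = 09:27–10:13, 10:33–15:55.

05:19–06:19, 07:20–08:28, 09:27–10:13, 10:33–15:55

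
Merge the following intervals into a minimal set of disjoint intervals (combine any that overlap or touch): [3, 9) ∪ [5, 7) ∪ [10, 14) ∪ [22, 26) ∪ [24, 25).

[5, 7) overlaps/touches [3, 9) → extend to [3, 9).
[10, 14) is disjoint → start new block.
[22, 26) is disjoint → start new block.
[24, 25) overlaps/touches [22, 26) → extend to [22, 26).

[3, 9) ∪ [10, 14) ∪ [22, 26)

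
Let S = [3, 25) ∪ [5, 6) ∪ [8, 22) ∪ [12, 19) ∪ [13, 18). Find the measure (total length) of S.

22

Merged: [3, 25).
Length: 22.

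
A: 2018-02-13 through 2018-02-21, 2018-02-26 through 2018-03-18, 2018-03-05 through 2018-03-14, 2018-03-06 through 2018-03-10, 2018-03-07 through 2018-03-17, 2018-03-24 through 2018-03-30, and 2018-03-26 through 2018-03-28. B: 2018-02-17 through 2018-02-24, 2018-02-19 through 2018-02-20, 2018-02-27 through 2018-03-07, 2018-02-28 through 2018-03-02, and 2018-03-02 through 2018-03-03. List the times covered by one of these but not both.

Merge the first list: 2018-02-13 through 2018-02-21, 2018-02-26 through 2018-03-18, 2018-03-24 through 2018-03-30.
Merge the second list: 2018-02-17 through 2018-02-24, 2018-02-27 through 2018-03-07.
Only in the first: 2018-02-13 through 2018-02-16, 2018-02-26 through 2018-02-26, 2018-03-08 through 2018-03-18, 2018-03-24 through 2018-03-30.
Only in the second: 2018-02-22 through 2018-02-24.
Together these are the periods covered by exactly one.

2018-02-13 through 2018-02-16, 2018-02-22 through 2018-02-24, 2018-02-26 through 2018-02-26, 2018-03-08 through 2018-03-18, 2018-03-24 through 2018-03-30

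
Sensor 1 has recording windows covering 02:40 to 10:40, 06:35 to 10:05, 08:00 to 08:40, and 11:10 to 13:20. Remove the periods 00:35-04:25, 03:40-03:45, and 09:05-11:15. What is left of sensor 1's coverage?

First set merges to 02:40–10:40, 11:10–13:20.
Second set merges to 00:35–04:25, 09:05–11:15.
02:40–10:40 \ B = 04:25–09:05.
11:10–13:20 \ B = 11:15–13:20.

04:25–09:05, 11:15–13:20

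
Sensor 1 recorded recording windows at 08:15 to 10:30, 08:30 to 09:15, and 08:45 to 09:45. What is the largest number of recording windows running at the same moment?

At 08:45, 3 of the intervals are simultaneously active.
No point has more.

3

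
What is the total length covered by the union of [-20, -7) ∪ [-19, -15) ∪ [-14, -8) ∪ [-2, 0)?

15

Merged: [-20, -7), [-2, 0).
Lengths: 13 + 2 = 15.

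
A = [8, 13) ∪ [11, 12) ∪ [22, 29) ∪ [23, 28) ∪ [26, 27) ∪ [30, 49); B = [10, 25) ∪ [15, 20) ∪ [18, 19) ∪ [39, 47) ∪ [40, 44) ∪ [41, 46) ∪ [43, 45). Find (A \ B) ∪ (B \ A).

A, merged: [8, 13), [22, 29), [30, 49).
B, merged: [10, 25), [39, 47).
A but not B: [8, 10), [25, 29), [30, 39), [47, 49).
B but not A: [13, 22).
Combining gives A △ B.

[8, 10) ∪ [13, 22) ∪ [25, 29) ∪ [30, 39) ∪ [47, 49)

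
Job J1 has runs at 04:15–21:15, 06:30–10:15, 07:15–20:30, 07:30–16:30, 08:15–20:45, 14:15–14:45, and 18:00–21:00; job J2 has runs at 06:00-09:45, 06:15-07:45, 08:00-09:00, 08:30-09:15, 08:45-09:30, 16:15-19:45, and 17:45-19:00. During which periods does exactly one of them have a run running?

04:15-06:00, 09:45-16:15, 19:45-21:15

First set merges to 04:15-21:15.
Second set merges to 06:00-09:45, 16:15-19:45.
Only in the first: 04:15-06:00, 09:45-16:15, 19:45-21:15.
Only in the second: none.
Together these are the periods covered by exactly one.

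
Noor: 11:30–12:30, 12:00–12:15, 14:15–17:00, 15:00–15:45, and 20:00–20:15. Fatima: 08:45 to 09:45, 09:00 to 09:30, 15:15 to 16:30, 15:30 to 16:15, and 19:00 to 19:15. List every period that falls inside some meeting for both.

A, merged: 11:30–12:30, 14:15–17:00, 20:00–20:15.
B, merged: 08:45–09:45, 15:15–16:30, 19:00–19:15.
11:30–12:30 meets no B interval.
14:15–17:00 ∩ B → 15:15–16:30.
20:00–20:15 meets no B interval.

15:15–16:30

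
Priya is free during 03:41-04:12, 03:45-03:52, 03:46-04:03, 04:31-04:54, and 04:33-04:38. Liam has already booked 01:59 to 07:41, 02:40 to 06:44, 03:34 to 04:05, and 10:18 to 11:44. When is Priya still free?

First set merges to 03:41-04:12, 04:31-04:54.
Second set merges to 01:59-07:41, 10:18-11:44.
03:41-04:12: fully covered by B → removed.
04:31-04:54: fully covered by B → removed.

none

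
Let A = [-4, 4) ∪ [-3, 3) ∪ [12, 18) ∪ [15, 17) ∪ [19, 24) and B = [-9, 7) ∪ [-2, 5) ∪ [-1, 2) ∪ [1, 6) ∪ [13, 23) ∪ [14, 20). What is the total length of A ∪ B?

28

Merge the first list: [-4, 4), [12, 18), [19, 24).
Merge the second list: [-9, 7), [13, 23).
A ∪ B = [-9, 7), [12, 24).
Total: 16 + 12 = 28.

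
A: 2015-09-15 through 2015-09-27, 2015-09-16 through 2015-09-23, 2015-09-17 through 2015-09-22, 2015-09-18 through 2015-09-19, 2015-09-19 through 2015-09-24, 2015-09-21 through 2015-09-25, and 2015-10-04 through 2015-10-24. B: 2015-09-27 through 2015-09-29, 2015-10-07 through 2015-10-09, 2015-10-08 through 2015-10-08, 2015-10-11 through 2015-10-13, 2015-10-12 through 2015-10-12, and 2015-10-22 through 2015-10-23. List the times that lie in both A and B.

2015-09-27 through 2015-09-27, 2015-10-07 through 2015-10-09, 2015-10-11 through 2015-10-13, 2015-10-22 through 2015-10-23

A, merged: 2015-09-15 through 2015-09-27, 2015-10-04 through 2015-10-24.
B, merged: 2015-09-27 through 2015-09-29, 2015-10-07 through 2015-10-09, 2015-10-11 through 2015-10-13, 2015-10-22 through 2015-10-23.
2015-09-15 through 2015-09-27 ∩ B → 2015-09-27 through 2015-09-27.
2015-10-04 through 2015-10-24 ∩ B → 2015-10-07 through 2015-10-09, 2015-10-11 through 2015-10-13, 2015-10-22 through 2015-10-23.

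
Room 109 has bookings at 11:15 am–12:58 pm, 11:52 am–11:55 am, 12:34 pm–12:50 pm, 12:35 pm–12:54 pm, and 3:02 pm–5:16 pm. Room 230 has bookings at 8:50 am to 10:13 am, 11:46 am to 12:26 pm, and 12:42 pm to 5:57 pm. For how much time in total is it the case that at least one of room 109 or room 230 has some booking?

A, merged: 11:15 am–12:58 pm, 3:02 pm–5:16 pm.
A ∪ B = 8:50 am–10:13 am, 11:15 am–5:57 pm.
Total: 1 h 23 min + 6 h 42 min = 8 h 5 min.

8 h 5 min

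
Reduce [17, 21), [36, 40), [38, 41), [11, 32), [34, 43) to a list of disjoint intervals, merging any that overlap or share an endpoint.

Sort by start: [11, 32), [17, 21), [34, 43), [36, 40), [38, 41).
[17, 21) overlaps/touches [11, 32) → extend to [11, 32).
[34, 43) is disjoint → start new block.
[36, 40) overlaps/touches [34, 43) → extend to [34, 43).
[38, 41) overlaps/touches [34, 43) → extend to [34, 43).

[11, 32) ∪ [34, 43)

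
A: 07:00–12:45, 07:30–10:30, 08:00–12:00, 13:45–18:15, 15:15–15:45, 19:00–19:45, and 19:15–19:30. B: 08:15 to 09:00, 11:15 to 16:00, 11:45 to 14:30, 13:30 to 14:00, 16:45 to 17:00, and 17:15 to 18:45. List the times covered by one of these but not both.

First set merges to 07:00–12:45, 13:45–18:15, 19:00–19:45.
Second set merges to 08:15–09:00, 11:15–16:00, 16:45–17:00, 17:15–18:45.
A but not B: 07:00–08:15, 09:00–11:15, 16:00–16:45, 17:00–17:15, 19:00–19:45.
B but not A: 12:45–13:45, 18:15–18:45.
Combining gives A △ B.

07:00–08:15, 09:00–11:15, 12:45–13:45, 16:00–16:45, 17:00–17:15, 18:15–18:45, 19:00–19:45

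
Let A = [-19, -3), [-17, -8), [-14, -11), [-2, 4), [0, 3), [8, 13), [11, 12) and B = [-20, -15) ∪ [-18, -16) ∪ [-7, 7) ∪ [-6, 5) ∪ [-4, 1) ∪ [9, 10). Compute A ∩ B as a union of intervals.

A, merged: [-19, -3), [-2, 4), [8, 13).
B, merged: [-20, -15), [-7, 7), [9, 10).
[-19, -3) overlaps B on [-19, -15), [-7, -3).
[-2, 4) overlaps B on [-2, 4).
[8, 13) overlaps B on [9, 10).

[-19, -15) ∪ [-7, -3) ∪ [-2, 4) ∪ [9, 10)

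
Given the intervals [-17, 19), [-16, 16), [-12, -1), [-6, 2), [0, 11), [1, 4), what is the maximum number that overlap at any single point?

5

Sweep endpoints in order; track running count of active intervals.
Peak of 5 reached at 1.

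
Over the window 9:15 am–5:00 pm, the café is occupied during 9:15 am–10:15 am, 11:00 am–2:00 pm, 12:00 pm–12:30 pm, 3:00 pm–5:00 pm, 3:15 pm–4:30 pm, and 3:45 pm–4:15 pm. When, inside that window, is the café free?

10:15 am–11:00 am, 2:00 pm–3:00 pm

Covered (merged): 9:15 am–10:15 am, 11:00 am–2:00 pm, 3:00 pm–5:00 pm.
Uncovered inside 9:15 am–5:00 pm: 10:15 am–11:00 am, 2:00 pm–3:00 pm.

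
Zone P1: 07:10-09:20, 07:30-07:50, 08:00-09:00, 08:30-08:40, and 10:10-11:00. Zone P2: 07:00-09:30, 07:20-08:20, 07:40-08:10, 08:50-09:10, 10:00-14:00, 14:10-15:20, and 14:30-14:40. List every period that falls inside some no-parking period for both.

07:10–09:20, 10:10–11:00

A, merged: 07:10–09:20, 10:10–11:00.
B, merged: 07:00–09:30, 10:00–14:00, 14:10–15:20.
07:10–09:20 ∩ B → 07:10–09:20.
10:10–11:00 ∩ B → 10:10–11:00.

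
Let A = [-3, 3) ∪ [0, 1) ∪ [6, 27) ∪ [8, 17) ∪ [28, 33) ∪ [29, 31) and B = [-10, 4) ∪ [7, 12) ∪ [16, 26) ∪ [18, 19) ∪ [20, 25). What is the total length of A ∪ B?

A, merged: [-3, 3), [6, 27), [28, 33).
B, merged: [-10, 4), [7, 12), [16, 26).
A ∪ B = [-10, 4), [6, 27), [28, 33).
Total: 14 + 21 + 5 = 40.

40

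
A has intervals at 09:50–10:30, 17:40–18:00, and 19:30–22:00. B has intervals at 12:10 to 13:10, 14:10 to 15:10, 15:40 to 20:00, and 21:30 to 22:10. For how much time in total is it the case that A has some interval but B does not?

A \ B = 09:50-10:30, 20:00-21:30.
Total: 40 min + 1 h 30 min = 2 h 10 min.

2 h 10 min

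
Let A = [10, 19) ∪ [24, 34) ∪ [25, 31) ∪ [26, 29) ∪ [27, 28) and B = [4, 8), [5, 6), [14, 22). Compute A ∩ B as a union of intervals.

[14, 19)

A, merged: [10, 19), [24, 34).
B, merged: [4, 8), [14, 22).
[10, 19) ∩ B → [14, 19).
[24, 34) meets no B interval.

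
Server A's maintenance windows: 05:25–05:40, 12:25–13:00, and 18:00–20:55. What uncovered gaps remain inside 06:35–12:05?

06:35–12:05

After merging, the occupied span is 05:25–05:40, 12:25–13:00, 18:00–20:55.
Gaps within 06:35–12:05: 06:35–12:05.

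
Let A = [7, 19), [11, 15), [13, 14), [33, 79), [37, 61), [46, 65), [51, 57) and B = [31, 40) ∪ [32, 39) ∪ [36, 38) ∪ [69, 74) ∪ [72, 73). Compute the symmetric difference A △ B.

[7, 19) ∪ [31, 33) ∪ [40, 69) ∪ [74, 79)

Merge the first list: [7, 19), [33, 79).
Merge the second list: [31, 40), [69, 74).
A but not B: [7, 19), [40, 69), [74, 79).
B but not A: [31, 33).
Combining gives A △ B.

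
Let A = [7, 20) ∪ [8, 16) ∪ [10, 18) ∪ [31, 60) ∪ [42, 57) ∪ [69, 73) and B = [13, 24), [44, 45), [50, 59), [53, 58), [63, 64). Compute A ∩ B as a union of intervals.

[13, 20) ∪ [44, 45) ∪ [50, 59)

First set merges to [7, 20), [31, 60), [69, 73).
Second set merges to [13, 24), [44, 45), [50, 59), [63, 64).
[7, 20) overlaps B on [13, 20).
[31, 60) overlaps B on [44, 45), [50, 59).
[69, 73) falls entirely outside B.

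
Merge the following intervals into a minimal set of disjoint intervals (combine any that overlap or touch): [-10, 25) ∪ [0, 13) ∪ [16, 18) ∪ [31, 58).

[-10, 25) ∪ [31, 58)

[0, 13) overlaps/touches [-10, 25) → extend to [-10, 25).
[16, 18) overlaps/touches [-10, 25) → extend to [-10, 25).
[31, 58) is disjoint → start new block.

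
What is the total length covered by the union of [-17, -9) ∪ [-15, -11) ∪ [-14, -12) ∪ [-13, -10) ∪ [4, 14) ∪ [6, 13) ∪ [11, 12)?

18

Merged: [-17, -9), [4, 14).
Lengths: 8 + 10 = 18.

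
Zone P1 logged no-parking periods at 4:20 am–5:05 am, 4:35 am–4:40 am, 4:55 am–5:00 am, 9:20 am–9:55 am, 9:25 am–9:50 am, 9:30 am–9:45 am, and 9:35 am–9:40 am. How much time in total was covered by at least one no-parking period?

1 h 20 min

Merged: 4:20 am-5:05 am, 9:20 am-9:55 am.
Lengths: 45 min + 35 min = 1 h 20 min.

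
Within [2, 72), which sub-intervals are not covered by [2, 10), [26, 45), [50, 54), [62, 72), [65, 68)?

Covered (merged): [2, 10), [26, 45), [50, 54), [62, 72).
Complement within [2, 72): [10, 26), [45, 50), [54, 62).

[10, 26) ∪ [45, 50) ∪ [54, 62)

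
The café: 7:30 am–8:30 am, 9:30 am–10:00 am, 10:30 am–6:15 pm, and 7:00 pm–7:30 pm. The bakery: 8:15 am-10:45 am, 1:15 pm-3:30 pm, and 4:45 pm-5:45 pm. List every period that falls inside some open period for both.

8:15 am–8:30 am, 9:30 am–10:00 am, 10:30 am–10:45 am, 1:15 pm–3:30 pm, 4:45 pm–5:45 pm

7:30 am–8:30 am meets the second set on 8:15 am–8:30 am.
9:30 am–10:00 am meets the second set on 9:30 am–10:00 am.
10:30 am–6:15 pm meets the second set on 10:30 am–10:45 am, 1:15 pm–3:30 pm, 4:45 pm–5:45 pm.
7:00 pm–7:30 pm: no overlap with the second set.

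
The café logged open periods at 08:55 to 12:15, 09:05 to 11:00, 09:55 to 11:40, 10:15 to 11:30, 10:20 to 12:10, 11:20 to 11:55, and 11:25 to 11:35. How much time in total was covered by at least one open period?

Merged: 08:55–12:15.
Length: 3 h 20 min.

3 h 20 min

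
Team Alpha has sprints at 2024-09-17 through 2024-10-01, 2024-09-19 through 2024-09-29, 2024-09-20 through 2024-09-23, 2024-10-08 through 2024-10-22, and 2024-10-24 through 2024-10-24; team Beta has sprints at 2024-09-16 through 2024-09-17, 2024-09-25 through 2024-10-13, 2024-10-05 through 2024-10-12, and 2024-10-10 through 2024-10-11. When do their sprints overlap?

Merge the first list: 2024-09-17 through 2024-10-01, 2024-10-08 through 2024-10-22, 2024-10-24 through 2024-10-24.
Merge the second list: 2024-09-16 through 2024-09-17, 2024-09-25 through 2024-10-13.
2024-09-17 through 2024-10-01 meets the second set on 2024-09-17 through 2024-09-17, 2024-09-25 through 2024-10-01.
2024-10-08 through 2024-10-22 meets the second set on 2024-10-08 through 2024-10-13.
2024-10-24 through 2024-10-24: no overlap with the second set.

2024-09-17 through 2024-09-17, 2024-09-25 through 2024-10-01, 2024-10-08 through 2024-10-13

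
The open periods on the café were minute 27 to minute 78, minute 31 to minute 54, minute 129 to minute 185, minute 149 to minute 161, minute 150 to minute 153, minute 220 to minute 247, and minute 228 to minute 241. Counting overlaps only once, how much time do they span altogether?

134 minutes

Merged: minute 27 to minute 78, minute 129 to minute 185, minute 220 to minute 247.
Lengths: 51 minutes + 56 minutes + 27 minutes = 134 minutes.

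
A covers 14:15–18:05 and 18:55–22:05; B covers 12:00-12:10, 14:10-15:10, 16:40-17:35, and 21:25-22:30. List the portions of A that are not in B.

15:10–16:40, 17:35–18:05, 18:55–21:25

14:15–18:05 with B removed leaves 15:10–16:40, 17:35–18:05.
18:55–22:05 with B removed leaves 18:55–21:25.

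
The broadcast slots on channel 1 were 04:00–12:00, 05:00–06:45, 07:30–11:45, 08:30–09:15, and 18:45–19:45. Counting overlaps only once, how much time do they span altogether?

Merged: 04:00–12:00, 18:45–19:45.
Lengths: 8 h + 1 h = 9 h.

9 h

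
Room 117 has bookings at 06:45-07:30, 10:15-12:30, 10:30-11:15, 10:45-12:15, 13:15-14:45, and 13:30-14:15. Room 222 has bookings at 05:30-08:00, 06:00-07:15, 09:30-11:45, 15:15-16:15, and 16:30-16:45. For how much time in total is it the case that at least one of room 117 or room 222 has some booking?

Merge the first list: 06:45-07:30, 10:15-12:30, 13:15-14:45.
Merge the second list: 05:30-08:00, 09:30-11:45, 15:15-16:15, 16:30-16:45.
A ∪ B = 05:30-08:00, 09:30-12:30, 13:15-14:45, 15:15-16:15, 16:30-16:45.
Total: 2 h 30 min + 3 h + 1 h 30 min + 1 h + 15 min = 8 h 15 min.

8 h 15 min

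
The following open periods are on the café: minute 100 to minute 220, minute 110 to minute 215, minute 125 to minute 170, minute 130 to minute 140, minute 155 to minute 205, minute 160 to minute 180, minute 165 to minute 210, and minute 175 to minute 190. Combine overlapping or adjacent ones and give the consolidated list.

minute 100 to minute 220

minute 110 to minute 215 overlaps/touches minute 100 to minute 220 → extend to minute 100 to minute 220.
minute 125 to minute 170 overlaps/touches minute 100 to minute 220 → extend to minute 100 to minute 220.
minute 130 to minute 140 overlaps/touches minute 100 to minute 220 → extend to minute 100 to minute 220.
minute 155 to minute 205 overlaps/touches minute 100 to minute 220 → extend to minute 100 to minute 220.
minute 160 to minute 180 overlaps/touches minute 100 to minute 220 → extend to minute 100 to minute 220.
minute 165 to minute 210 overlaps/touches minute 100 to minute 220 → extend to minute 100 to minute 220.
minute 175 to minute 190 overlaps/touches minute 100 to minute 220 → extend to minute 100 to minute 220.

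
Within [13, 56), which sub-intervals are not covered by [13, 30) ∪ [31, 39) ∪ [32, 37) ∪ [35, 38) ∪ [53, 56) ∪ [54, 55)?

Covered (merged): [13, 30), [31, 39), [53, 56).
Complement within [13, 56): [30, 31), [39, 53).

[30, 31) ∪ [39, 53)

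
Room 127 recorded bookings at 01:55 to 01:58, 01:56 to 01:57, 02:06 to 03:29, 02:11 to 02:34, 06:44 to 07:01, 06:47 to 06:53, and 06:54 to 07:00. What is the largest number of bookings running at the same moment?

Sweep endpoints in order; track running count of active intervals.
Peak of 2 reached at 01:56.

2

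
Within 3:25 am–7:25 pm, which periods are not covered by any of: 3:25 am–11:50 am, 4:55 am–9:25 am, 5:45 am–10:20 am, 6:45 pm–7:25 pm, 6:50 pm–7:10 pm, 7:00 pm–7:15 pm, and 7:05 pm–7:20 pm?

The merged coverage is 3:25 am–11:50 am, 6:45 pm–7:25 pm.
Gaps within 3:25 am–7:25 pm: 11:50 am–6:45 pm.

11:50 am–6:45 pm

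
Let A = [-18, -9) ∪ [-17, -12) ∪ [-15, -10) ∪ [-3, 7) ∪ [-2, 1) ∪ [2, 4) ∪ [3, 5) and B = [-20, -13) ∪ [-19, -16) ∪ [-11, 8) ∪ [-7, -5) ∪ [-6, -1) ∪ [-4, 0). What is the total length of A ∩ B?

Merge the first list: [-18, -9), [-3, 7).
Merge the second list: [-20, -13), [-11, 8).
A ∩ B = [-18, -13), [-11, -9), [-3, 7).
Total: 5 + 2 + 10 = 17.

17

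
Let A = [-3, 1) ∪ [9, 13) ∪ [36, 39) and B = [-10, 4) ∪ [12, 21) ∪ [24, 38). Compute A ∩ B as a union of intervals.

[-3, 1) overlaps B on [-3, 1).
[9, 13) overlaps B on [12, 13).
[36, 39) overlaps B on [36, 38).

[-3, 1) ∪ [12, 13) ∪ [36, 38)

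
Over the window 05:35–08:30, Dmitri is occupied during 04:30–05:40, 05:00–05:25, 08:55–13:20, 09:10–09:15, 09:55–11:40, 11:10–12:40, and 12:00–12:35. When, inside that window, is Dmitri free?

The merged coverage is 04:30–05:40, 08:55–13:20.
Uncovered inside 05:35–08:30: 05:40–08:30.

05:40–08:30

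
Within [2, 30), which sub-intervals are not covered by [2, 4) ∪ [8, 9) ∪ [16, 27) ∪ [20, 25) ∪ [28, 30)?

Covered (merged): [2, 4), [8, 9), [16, 27), [28, 30).
Uncovered inside [2, 30): [4, 8), [9, 16), [27, 28).

[4, 8) ∪ [9, 16) ∪ [27, 28)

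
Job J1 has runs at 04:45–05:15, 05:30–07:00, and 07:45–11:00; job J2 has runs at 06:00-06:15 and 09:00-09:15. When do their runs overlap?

04:45–05:15 falls entirely outside B.
05:30–07:00 overlaps B on 06:00–06:15.
07:45–11:00 overlaps B on 09:00–09:15.

06:00–06:15, 09:00–09:15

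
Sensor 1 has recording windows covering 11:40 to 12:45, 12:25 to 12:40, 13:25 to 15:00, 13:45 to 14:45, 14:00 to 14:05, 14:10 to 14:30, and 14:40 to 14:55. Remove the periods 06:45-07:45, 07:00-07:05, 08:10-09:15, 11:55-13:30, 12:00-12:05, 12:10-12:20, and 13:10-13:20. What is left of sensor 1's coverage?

First set merges to 11:40–12:45, 13:25–15:00.
Second set merges to 06:45–07:45, 08:10–09:15, 11:55–13:30.
11:40–12:45 \ B = 11:40–11:55.
13:25–15:00 \ B = 13:30–15:00.

11:40–11:55, 13:30–15:00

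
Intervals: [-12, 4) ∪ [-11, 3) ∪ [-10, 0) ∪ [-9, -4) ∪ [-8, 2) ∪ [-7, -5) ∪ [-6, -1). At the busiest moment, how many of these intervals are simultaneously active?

7

Sweep endpoints in order; track running count of active intervals.
Peak of 7 reached at -6.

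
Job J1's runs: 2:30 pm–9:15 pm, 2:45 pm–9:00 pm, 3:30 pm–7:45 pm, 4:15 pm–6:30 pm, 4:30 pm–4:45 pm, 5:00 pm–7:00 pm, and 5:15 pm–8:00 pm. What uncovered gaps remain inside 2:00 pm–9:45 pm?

Covered (merged): 2:30 pm-9:15 pm.
Gaps within 2:00 pm-9:45 pm: 2:00 pm-2:30 pm, 9:15 pm-9:45 pm.

2:00 pm-2:30 pm, 9:15 pm-9:45 pm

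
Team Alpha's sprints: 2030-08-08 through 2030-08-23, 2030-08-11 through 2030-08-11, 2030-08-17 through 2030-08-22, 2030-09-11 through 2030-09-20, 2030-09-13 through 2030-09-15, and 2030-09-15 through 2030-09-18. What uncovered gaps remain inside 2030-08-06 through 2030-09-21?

After merging, the occupied span is 2030-08-08 through 2030-08-23, 2030-09-11 through 2030-09-20.
Uncovered inside 2030-08-06 through 2030-09-21: 2030-08-06 through 2030-08-07, 2030-08-24 through 2030-09-10, 2030-09-21 through 2030-09-21.

2030-08-06 through 2030-08-07, 2030-08-24 through 2030-09-10, 2030-09-21 through 2030-09-21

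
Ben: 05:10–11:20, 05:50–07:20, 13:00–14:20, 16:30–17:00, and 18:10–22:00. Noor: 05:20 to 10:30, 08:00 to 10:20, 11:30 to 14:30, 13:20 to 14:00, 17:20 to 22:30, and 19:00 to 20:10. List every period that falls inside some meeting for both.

First set merges to 05:10–11:20, 13:00–14:20, 16:30–17:00, 18:10–22:00.
Second set merges to 05:20–10:30, 11:30–14:30, 17:20–22:30.
05:10–11:20 ∩ B → 05:20–10:30.
13:00–14:20 ∩ B → 13:00–14:20.
16:30–17:00 meets no B interval.
18:10–22:00 ∩ B → 18:10–22:00.

05:20–10:30, 13:00–14:20, 18:10–22:00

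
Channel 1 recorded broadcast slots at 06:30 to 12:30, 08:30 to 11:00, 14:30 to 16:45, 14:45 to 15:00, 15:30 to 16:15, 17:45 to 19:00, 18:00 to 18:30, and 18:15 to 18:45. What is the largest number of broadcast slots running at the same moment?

Sweep endpoints in order; track running count of active intervals.
Peak of 3 reached at 18:15.

3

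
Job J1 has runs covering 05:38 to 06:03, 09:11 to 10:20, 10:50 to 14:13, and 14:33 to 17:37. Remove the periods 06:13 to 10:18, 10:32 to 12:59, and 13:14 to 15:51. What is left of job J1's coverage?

05:38–06:03 is untouched.
09:11–10:20 with B removed leaves 10:18–10:20.
10:50–14:13 with B removed leaves 12:59–13:14.
14:33–17:37 with B removed leaves 15:51–17:37.

05:38–06:03, 10:18–10:20, 12:59–13:14, 15:51–17:37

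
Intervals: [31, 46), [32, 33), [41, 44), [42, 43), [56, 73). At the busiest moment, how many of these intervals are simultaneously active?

3

Walk the sorted start/end points keeping a running depth.
The depth first hits 3 at 42.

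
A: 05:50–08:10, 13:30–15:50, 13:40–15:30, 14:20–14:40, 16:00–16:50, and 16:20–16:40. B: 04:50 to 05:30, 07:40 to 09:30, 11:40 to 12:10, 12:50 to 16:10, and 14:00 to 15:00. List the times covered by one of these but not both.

A, merged: 05:50-08:10, 13:30-15:50, 16:00-16:50.
B, merged: 04:50-05:30, 07:40-09:30, 11:40-12:10, 12:50-16:10.
A but not B: 05:50-07:40, 16:10-16:50.
B but not A: 04:50-05:30, 08:10-09:30, 11:40-12:10, 12:50-13:30, 15:50-16:00.
Combining gives A △ B.

04:50-05:30, 05:50-07:40, 08:10-09:30, 11:40-12:10, 12:50-13:30, 15:50-16:00, 16:10-16:50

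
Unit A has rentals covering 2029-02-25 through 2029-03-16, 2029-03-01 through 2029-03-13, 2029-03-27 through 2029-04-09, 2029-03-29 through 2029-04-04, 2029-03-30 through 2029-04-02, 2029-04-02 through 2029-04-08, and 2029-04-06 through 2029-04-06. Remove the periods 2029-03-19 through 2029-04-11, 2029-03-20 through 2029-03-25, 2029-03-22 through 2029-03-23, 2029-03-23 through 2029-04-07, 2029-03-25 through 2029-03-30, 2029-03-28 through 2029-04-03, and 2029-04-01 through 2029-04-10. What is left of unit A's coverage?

2029-02-25 through 2029-03-16

Merge the first list: 2029-02-25 through 2029-03-16, 2029-03-27 through 2029-04-09.
Merge the second list: 2029-03-19 through 2029-04-11.
2029-02-25 through 2029-03-16: no B overlap → unchanged.
2029-03-27 through 2029-04-09: fully covered by B → removed.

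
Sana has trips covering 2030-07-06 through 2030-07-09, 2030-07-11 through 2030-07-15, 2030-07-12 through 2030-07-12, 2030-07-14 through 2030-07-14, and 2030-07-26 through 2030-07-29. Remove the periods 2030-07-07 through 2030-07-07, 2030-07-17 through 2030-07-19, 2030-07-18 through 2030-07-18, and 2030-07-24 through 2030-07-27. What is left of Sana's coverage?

First set merges to 2030-07-06 through 2030-07-09, 2030-07-11 through 2030-07-15, 2030-07-26 through 2030-07-29.
Second set merges to 2030-07-07 through 2030-07-07, 2030-07-17 through 2030-07-19, 2030-07-24 through 2030-07-27.
2030-07-06 through 2030-07-09 with B removed leaves 2030-07-06 through 2030-07-06, 2030-07-08 through 2030-07-09.
2030-07-11 through 2030-07-15 is untouched.
2030-07-26 through 2030-07-29 with B removed leaves 2030-07-28 through 2030-07-29.

2030-07-06 through 2030-07-06, 2030-07-08 through 2030-07-09, 2030-07-11 through 2030-07-15, 2030-07-28 through 2030-07-29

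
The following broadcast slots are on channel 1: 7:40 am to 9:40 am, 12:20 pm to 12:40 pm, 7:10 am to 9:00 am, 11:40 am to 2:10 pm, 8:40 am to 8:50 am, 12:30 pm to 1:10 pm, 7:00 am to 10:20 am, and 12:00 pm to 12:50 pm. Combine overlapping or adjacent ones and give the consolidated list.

7:00 am–10:20 am, 11:40 am–2:10 pm

Sort by start: 7:00 am–10:20 am, 7:10 am–9:00 am, 7:40 am–9:40 am, 8:40 am–8:50 am, 11:40 am–2:10 pm, 12:00 pm–12:50 pm, 12:20 pm–12:40 pm, 12:30 pm–1:10 pm.
7:10 am–9:00 am overlaps/touches 7:00 am–10:20 am → extend to 7:00 am–10:20 am.
7:40 am–9:40 am overlaps/touches 7:00 am–10:20 am → extend to 7:00 am–10:20 am.
8:40 am–8:50 am overlaps/touches 7:00 am–10:20 am → extend to 7:00 am–10:20 am.
11:40 am–2:10 pm is disjoint → start new block.
12:00 pm–12:50 pm overlaps/touches 11:40 am–2:10 pm → extend to 11:40 am–2:10 pm.
12:20 pm–12:40 pm overlaps/touches 11:40 am–2:10 pm → extend to 11:40 am–2:10 pm.
12:30 pm–1:10 pm overlaps/touches 11:40 am–2:10 pm → extend to 11:40 am–2:10 pm.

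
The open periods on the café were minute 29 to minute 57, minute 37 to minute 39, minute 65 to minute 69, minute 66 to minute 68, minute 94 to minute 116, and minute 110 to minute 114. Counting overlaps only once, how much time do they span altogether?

Merged: minute 29 to minute 57, minute 65 to minute 69, minute 94 to minute 116.
Lengths: 28 minutes + 4 minutes + 22 minutes = 54 minutes.

54 minutes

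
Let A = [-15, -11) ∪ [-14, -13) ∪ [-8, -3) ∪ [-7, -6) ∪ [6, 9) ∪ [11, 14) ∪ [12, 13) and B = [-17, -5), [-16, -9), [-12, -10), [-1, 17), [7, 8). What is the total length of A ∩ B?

A, merged: [-15, -11), [-8, -3), [6, 9), [11, 14).
B, merged: [-17, -5), [-1, 17).
A ∩ B = [-15, -11), [-8, -5), [6, 9), [11, 14).
Total: 4 + 3 + 3 + 3 = 13.

13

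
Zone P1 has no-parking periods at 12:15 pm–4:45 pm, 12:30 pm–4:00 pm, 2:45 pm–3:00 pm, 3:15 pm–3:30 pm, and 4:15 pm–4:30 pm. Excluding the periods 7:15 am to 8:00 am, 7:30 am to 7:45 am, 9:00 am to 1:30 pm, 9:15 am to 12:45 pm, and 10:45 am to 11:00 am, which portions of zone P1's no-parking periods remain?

A, merged: 12:15 pm–4:45 pm.
B, merged: 7:15 am–8:00 am, 9:00 am–1:30 pm.
12:15 pm–4:45 pm \ B = 1:30 pm–4:45 pm.

1:30 pm–4:45 pm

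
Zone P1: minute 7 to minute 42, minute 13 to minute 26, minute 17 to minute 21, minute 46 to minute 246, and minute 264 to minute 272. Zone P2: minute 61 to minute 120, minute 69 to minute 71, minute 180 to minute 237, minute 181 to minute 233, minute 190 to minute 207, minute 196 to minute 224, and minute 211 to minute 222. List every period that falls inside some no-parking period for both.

Merge the first list: minute 7 to minute 42, minute 46 to minute 246, minute 264 to minute 272.
Merge the second list: minute 61 to minute 120, minute 180 to minute 237.
minute 7 to minute 42 falls entirely outside B.
minute 46 to minute 246 overlaps B on minute 61 to minute 120, minute 180 to minute 237.
minute 264 to minute 272 falls entirely outside B.

minute 61 to minute 120, minute 180 to minute 237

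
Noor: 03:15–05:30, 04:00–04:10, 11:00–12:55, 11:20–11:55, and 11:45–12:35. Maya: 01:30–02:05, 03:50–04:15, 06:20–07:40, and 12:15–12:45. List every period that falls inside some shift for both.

03:50-04:15, 12:15-12:45

First set merges to 03:15-05:30, 11:00-12:55.
03:15-05:30 overlaps B on 03:50-04:15.
11:00-12:55 overlaps B on 12:15-12:45.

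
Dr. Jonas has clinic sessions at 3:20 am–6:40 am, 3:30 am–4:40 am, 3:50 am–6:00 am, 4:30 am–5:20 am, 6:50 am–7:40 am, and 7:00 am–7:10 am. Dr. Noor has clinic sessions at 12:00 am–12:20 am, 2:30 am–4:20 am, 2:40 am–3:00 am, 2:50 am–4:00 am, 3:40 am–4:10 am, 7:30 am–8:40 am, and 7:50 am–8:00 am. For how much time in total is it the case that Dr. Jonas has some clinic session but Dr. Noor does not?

3 h

First set merges to 3:20 am–6:40 am, 6:50 am–7:40 am.
Second set merges to 12:00 am–12:20 am, 2:30 am–4:20 am, 7:30 am–8:40 am.
A \ B = 4:20 am–6:40 am, 6:50 am–7:30 am.
Total: 2 h 20 min + 40 min = 3 h.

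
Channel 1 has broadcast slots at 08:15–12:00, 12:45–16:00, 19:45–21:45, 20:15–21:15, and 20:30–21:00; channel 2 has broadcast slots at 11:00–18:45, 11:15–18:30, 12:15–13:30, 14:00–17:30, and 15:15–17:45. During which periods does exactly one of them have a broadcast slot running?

A, merged: 08:15–12:00, 12:45–16:00, 19:45–21:45.
B, merged: 11:00–18:45.
A but not B: 08:15–11:00, 19:45–21:45.
B but not A: 12:00–12:45, 16:00–18:45.
Combining gives A △ B.

08:15–11:00, 12:00–12:45, 16:00–18:45, 19:45–21:45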